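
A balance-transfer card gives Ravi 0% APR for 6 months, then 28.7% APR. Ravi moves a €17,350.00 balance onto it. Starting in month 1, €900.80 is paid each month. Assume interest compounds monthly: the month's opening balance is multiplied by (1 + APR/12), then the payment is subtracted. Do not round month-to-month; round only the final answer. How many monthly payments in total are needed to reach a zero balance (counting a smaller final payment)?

23 payments

Promo months 1–6 at r₀ = 0%/12 = 0; months 7+ at r₁ = 28.7%/12 = 0.0239167.
After month 6 (no interest yet): B = €17,350.00 − 6·€900.80 = €11,945.20.
Then at r₁ with €900.80/mo: n₂ = −ln(1 − r₁·B/P)/ln(1+r₁) ≈ 16.14 → 17 more payments.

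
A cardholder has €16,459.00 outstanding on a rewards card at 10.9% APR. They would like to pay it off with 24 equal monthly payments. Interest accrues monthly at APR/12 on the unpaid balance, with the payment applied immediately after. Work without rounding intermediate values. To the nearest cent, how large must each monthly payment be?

€766.35

Monthly rate r = 10.9%/12 = 0.908333% = 0.00908333.
Level-payment amortization: P = B₀·r / (1 − (1+r)^(−n)) = 16459.00·0.00908333 / (1 − 1.00908^(−24)).
Denominator 1 − (1+r)^(−24) = 0.195082806.
P = 149.503 / 0.195082806 ≈ 766.35.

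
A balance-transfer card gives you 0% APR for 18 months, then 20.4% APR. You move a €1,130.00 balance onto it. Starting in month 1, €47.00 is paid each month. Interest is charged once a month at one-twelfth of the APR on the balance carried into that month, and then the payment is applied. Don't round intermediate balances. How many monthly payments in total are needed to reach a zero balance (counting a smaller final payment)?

Promo months 1–18 at r₀ = 0%/12 = 0; months 19+ at r₁ = 20.4%/12 = 0.017.
After month 18 (no interest yet): B = €1,130.00 − 18·€47.00 = €284.00.
Then at r₁ with €47.00/mo: n₂ = −ln(1 − r₁·B/P)/ln(1+r₁) ≈ 6.43 → 7 more payments.

25 payments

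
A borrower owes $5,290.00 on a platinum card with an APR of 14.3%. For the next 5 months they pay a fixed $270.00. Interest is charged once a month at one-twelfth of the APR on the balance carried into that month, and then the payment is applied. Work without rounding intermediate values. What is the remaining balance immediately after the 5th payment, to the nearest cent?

Monthly rate r = 14.3%/12 = 1.19167% = 0.0119167.
Each month: B ← B·(1+r) − $270.00.
Month 1: interest $63.04; balance after payment $5,083.04.
Month 2: interest $60.57; balance after payment $4,873.61.
Month 3: interest $58.08; balance after payment $4,661.69.
Month 4: interest $55.55; balance after payment $4,447.24.
Month 5: interest $53.00; balance after payment $4,230.24.

$4,230.24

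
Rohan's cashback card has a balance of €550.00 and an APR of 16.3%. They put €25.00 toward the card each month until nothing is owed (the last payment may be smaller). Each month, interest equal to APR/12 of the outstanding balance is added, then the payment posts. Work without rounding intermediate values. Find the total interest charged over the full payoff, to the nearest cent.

€107.86

Monthly rate r = 16.3%/12 = 1.35833% = 0.0135833.
Payoff takes n = ⌈−ln(1 − rB₀/P)/ln(1+r)⌉ = ⌈26.313⌉ = 27 payments; the last is €7.86.
Total paid = 26·€25.00 + €7.86 = €657.86.
Total interest = total paid − principal = €657.86 − €550.00 = €107.86.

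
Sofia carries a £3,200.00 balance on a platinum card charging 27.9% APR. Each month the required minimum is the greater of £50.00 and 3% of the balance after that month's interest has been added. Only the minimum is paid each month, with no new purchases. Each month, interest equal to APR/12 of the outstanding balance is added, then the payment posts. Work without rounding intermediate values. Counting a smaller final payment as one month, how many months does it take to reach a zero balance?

Monthly rate r = 27.9%/12 = 2.325% = 0.02325.
While 3% of the post-interest balance exceeds £50.00, each month B ← (B·(1+r))·(1 − 0.03), i.e. B shrinks by the factor (1+r)·0.97 = 0.99255.
This holds for months 1–91. Entering month 92 the balance is £1,620.75; 3% of the post-interest balance is now below £50.00, so the flat £50.00 minimum applies from here.
From month 92 a fixed £50.00 at rate r clears £1,620.75 in 61 more payments. Total: 91 + 61 = 152 months.

152 months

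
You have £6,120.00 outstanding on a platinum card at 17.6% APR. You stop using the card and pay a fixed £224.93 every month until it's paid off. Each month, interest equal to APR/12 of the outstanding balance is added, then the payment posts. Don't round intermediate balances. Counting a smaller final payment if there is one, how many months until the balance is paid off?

35 months

Monthly rate r = 17.6%/12 = 1.46667% = 0.0146667.
Recurrence: B ← B·(1+r) − £224.93.
Month 1: interest £89.76; balance after payment £5,984.83.
Month 2: interest £87.78; balance after payment £5,847.68.
Closed form: n = −ln(1 − rB₀/P)/ln(1+r) = −ln(0.60094)/ln(1.01467) ≈ 34.976, so the balance reaches zero during payment 35.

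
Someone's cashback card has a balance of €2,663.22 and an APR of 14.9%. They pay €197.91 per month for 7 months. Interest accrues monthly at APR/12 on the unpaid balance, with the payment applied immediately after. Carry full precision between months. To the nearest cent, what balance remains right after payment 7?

Monthly rate r = 14.9%/12 = 1.24167% = 0.0124167.
Each month: B ← B·(1+r) − €197.91.
Month 1: interest €33.07; balance after payment €2,498.38.
Month 2: interest €31.02; balance after payment €2,331.49.
Month 3: interest €28.95; balance after payment €2,162.53.
Month 4: interest €26.85; balance after payment €1,991.47.
Month 5: interest €24.73; balance after payment €1,818.29.
Month 6: interest €22.58; balance after payment €1,642.96.
Month 7: interest €20.40; balance after payment €1,465.45.

€1,465.45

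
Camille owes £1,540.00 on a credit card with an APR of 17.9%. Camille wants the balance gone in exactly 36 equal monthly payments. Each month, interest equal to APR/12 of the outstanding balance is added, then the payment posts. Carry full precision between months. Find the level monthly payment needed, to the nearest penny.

Monthly rate r = 17.9%/12 = 1.49167% = 0.0149167.
Level-payment amortization: P = B₀·r / (1 − (1+r)^(−n)) = 1540.00·0.0149167 / (1 − 1.01492^(−36)).
Denominator 1 − (1+r)^(−36) = 0.413178306.
P = 22.9717 / 0.413178306 ≈ 55.60.

£55.60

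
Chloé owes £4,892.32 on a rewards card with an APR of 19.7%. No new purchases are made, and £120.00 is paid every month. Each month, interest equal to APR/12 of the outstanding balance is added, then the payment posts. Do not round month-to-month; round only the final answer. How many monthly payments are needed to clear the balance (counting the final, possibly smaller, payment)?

68 payments

Monthly rate r = 19.7%/12 = 1.64167% = 0.0164167.
Recurrence: B ← B·(1+r) − £120.00.
Month 1: interest £80.32; balance after payment £4,852.64.
Month 2: interest £79.66; balance after payment £4,812.30.
Closed form: n = −ln(1 − rB₀/P)/ln(1+r) = −ln(0.3307)/ln(1.01642) ≈ 67.955, so the balance reaches zero during payment 68.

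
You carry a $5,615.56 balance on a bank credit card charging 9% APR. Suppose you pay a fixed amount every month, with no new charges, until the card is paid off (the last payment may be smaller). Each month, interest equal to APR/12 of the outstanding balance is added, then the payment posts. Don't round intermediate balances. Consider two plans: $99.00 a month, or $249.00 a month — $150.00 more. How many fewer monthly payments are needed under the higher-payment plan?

50 fewer payments

Monthly rate r = 9%/12 = 0.75% = 0.0075.
At $99.00/mo: n = ⌈−ln(1 − rB₀/P)/ln(1+r)⌉ = 75 payments (last $15.80); total interest = total paid − $5,615.56 = $1,726.24.
At $249.00/mo: 25 payments (last $199.08); total interest $559.52.
Payments saved = 75 − 25 = 50.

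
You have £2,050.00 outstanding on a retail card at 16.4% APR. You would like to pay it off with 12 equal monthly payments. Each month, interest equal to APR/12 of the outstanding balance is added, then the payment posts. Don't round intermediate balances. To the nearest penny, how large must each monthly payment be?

Monthly rate r = 16.4%/12 = 1.36667% = 0.0136667.
Level-payment amortization: P = B₀·r / (1 − (1+r)^(−n)) = 2050.00·0.0136667 / (1 − 1.01367^(−12)).
Denominator 1 − (1+r)^(−12) = 0.150314876.
P = 28.0167 / 0.150314876 ≈ 186.39.

£186.39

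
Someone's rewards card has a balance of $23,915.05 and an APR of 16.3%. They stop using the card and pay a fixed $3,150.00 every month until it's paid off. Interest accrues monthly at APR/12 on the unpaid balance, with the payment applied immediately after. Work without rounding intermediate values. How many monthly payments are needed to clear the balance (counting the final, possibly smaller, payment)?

9 months

Monthly rate r = 16.3%/12 = 1.35833% = 0.0135833.
Recurrence: B ← B·(1+r) − $3,150.00.
Month 1: interest $324.85; balance after payment $21,089.90.
Month 2: interest $286.47; balance after payment $18,226.37.
Closed form: n = −ln(1 − rB₀/P)/ln(1+r) = −ln(0.89687)/ln(1.01358) ≈ 8.067, so the balance reaches zero during payment 9.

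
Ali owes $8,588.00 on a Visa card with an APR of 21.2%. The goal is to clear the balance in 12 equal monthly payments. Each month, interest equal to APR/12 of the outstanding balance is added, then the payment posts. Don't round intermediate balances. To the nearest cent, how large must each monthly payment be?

Monthly rate r = 21.2%/12 = 1.76667% = 0.0176667.
Level-payment amortization: P = B₀·r / (1 − (1+r)^(−n)) = 8588.00·0.0176667 / (1 − 1.01767^(−12)).
Denominator 1 − (1+r)^(−12) = 0.189536604.
P = 151.721 / 0.189536604 ≈ 800.49.

$800.49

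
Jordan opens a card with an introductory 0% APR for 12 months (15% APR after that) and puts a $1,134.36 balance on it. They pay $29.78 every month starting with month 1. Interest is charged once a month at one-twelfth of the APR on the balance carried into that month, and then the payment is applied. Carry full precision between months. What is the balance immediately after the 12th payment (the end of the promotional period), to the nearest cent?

Promo months 1–12 at r₀ = 0%/12 = 0; months 13+ at r₁ = 15%/12 = 0.0125.
After month 12 (no interest yet): B = $1,134.36 − 12·$29.78 = $777.00.

$777.00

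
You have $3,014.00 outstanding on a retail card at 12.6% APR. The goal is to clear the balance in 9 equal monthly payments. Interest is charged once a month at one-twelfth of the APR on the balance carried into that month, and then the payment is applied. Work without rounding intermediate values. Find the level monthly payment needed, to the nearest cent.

Monthly rate r = 12.6%/12 = 1.05% = 0.0105.
Level-payment amortization: P = B₀·r / (1 − (1+r)^(−n)) = 3014.00·0.0105 / (1 − 1.0105^(−9)).
Denominator 1 − (1+r)^(−9) = 0.0897239017.
P = 31.647 / 0.0897239017 ≈ 352.72.

$352.72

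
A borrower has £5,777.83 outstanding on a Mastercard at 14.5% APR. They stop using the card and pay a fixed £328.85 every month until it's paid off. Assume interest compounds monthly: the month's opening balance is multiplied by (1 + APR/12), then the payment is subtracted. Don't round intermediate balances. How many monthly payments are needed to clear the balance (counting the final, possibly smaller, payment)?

20 months

Monthly rate r = 14.5%/12 = 1.20833% = 0.0120833.
Recurrence: B ← B·(1+r) − £328.85.
Month 1: interest £69.82; balance after payment £5,518.80.
Month 2: interest £66.69; balance after payment £5,256.63.
Closed form: n = −ln(1 − rB₀/P)/ln(1+r) = −ln(0.7877)/ln(1.01208) ≈ 19.869, so the balance reaches zero during payment 20.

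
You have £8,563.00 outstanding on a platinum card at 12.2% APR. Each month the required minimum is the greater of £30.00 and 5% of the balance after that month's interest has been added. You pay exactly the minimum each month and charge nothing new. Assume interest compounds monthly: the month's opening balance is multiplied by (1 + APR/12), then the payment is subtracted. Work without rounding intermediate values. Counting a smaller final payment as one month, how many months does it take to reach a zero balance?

Monthly rate r = 12.2%/12 = 1.01667% = 0.0101667.
While 5% of the post-interest balance exceeds £30.00, each month B ← (B·(1+r))·(1 − 0.05), i.e. B shrinks by the factor (1+r)·0.95 = 0.95966.
This holds for months 1–65. Entering month 66 the balance is £589.13; 5% of the post-interest balance is now below £30.00, so the flat £30.00 minimum applies from here.
From month 66 a fixed £30.00 at rate r clears £589.13 in 23 more payments. Total: 65 + 23 = 88 months.

88 months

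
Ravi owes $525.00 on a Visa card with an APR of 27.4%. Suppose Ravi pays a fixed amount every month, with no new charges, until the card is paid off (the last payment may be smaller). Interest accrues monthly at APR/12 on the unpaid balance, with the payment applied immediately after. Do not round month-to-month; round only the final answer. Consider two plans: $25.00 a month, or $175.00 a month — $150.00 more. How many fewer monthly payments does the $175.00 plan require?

Monthly rate r = 27.4%/12 = 2.28333% = 0.0228333.
At $25.00/mo: n = ⌈−ln(1 − rB₀/P)/ln(1+r)⌉ = 29 payments (last $23.08); total interest = total paid − $525.00 = $198.08.
At $175.00/mo: 4 payments (last $25.28); total interest $25.28.
Payments saved = 29 − 4 = 25.

25 fewer payments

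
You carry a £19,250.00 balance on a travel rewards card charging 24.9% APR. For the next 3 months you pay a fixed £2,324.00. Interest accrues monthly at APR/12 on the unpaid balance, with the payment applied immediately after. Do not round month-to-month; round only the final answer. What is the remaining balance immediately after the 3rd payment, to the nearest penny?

Monthly rate r = 24.9%/12 = 2.075% = 0.02075.
Each month: B ← B·(1+r) − £2,324.00.
Month 1: interest £399.44; balance after payment £17,325.44.
Month 2: interest £359.50; balance after payment £15,360.94.
Month 3: interest £318.74; balance after payment £13,355.68.

£13,355.68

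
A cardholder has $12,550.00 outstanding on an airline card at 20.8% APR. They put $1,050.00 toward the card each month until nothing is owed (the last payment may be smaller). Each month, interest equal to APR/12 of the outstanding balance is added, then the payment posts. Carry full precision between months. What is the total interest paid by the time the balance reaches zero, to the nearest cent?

Monthly rate r = 20.8%/12 = 1.73333% = 0.0173333.
Payoff takes n = ⌈−ln(1 − rB₀/P)/ln(1+r)⌉ = ⌈13.509⌉ = 14 payments; the last is $536.86.
Total paid = 13·$1,050.00 + $536.86 = $14,186.86.
Total interest = total paid − principal = $14,186.86 − $12,550.00 = $1,636.86.

$1,636.86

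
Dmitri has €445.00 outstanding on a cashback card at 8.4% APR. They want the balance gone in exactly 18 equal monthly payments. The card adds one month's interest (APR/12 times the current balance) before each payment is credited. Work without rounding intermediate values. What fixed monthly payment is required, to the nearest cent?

€26.40

Monthly rate r = 8.4%/12 = 0.7% = 0.007.
Level-payment amortization: P = B₀·r / (1 − (1+r)^(−n)) = 445.00·0.007 / (1 − 1.007^(−18)).
Denominator 1 − (1+r)^(−18) = 0.117998081.
P = 3.115 / 0.117998081 ≈ 26.40.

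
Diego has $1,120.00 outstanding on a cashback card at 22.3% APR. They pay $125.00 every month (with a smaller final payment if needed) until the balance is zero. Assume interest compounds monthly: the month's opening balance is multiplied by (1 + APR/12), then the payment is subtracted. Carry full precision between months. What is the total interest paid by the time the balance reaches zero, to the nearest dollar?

$117

Monthly rate r = 22.3%/12 = 1.85833% = 0.0185833.
Payoff takes n = ⌈−ln(1 − rB₀/P)/ln(1+r)⌉ = ⌈9.891⌉ = 10 payments; the last is $111.55.
Total paid = 9·$125.00 + $111.55 = $1,236.55.
Total interest = total paid − principal = $1,236.55 − $1,120.00 = $116.55.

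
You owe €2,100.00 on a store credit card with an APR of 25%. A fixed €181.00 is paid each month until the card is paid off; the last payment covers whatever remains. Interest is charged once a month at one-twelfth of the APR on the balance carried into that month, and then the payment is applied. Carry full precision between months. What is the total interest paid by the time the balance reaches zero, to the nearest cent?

Monthly rate r = 25%/12 = 2.08333% = 0.0208333.
Payoff takes n = ⌈−ln(1 − rB₀/P)/ln(1+r)⌉ = ⌈13.419⌉ = 14 payments; the last is €76.32.
Total paid = 13·€181.00 + €76.32 = €2,429.32.
Total interest = total paid − principal = €2,429.32 − €2,100.00 = €329.32.

€329.32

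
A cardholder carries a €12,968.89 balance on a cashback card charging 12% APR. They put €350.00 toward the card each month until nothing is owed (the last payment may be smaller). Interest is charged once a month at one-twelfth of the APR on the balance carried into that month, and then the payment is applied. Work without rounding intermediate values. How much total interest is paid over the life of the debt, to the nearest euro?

€3,314

Monthly rate r = 12%/12 = 1% = 0.01.
Payoff takes n = ⌈−ln(1 − rB₀/P)/ln(1+r)⌉ = ⌈46.520⌉ = 47 payments; the last is €182.54.
Total paid = 46·€350.00 + €182.54 = €16,282.54.
Total interest = total paid − principal = €16,282.54 − €12,968.89 = €3,313.65.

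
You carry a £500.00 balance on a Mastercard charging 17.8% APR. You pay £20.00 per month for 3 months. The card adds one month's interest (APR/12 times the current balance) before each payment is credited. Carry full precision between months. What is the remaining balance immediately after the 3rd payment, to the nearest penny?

Monthly rate r = 17.8%/12 = 1.48333% = 0.0148333.
Each month: B ← B·(1+r) − £20.00.
Month 1: interest £7.42; balance after payment £487.42.
Month 2: interest £7.23; balance after payment £474.65.
Month 3: interest £7.04; balance after payment £461.69.

£461.69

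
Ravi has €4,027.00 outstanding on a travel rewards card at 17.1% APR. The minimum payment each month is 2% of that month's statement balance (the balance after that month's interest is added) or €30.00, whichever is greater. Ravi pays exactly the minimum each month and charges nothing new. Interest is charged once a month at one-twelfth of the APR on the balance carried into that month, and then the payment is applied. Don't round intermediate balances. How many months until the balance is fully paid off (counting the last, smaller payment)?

Monthly rate r = 17.1%/12 = 1.425% = 0.01425.
While 2% of the post-interest balance exceeds €30.00, each month B ← (B·(1+r))·(1 − 0.02), i.e. B shrinks by the factor (1+r)·0.98 = 0.99397.
This holds for months 1–166. Entering month 167 the balance is €1,474.29; 2% of the post-interest balance is now below €30.00, so the flat €30.00 minimum applies from here.
From month 167 a fixed €30.00 at rate r clears €1,474.29 in 86 more payments. Total: 166 + 86 = 252 months.

252 months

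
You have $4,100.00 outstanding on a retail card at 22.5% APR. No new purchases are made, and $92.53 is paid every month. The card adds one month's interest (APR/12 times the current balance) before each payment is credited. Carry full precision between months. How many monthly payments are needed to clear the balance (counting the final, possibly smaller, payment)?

Monthly rate r = 22.5%/12 = 1.875% = 0.01875.
Recurrence: B ← B·(1+r) − $92.53.
Month 1: interest $76.88; balance after payment $4,084.34.
Month 2: interest $76.58; balance after payment $4,068.40.
Closed form: n = −ln(1 − rB₀/P)/ln(1+r) = −ln(0.16919)/ln(1.01875) ≈ 95.645, so the balance reaches zero during payment 96.

96 months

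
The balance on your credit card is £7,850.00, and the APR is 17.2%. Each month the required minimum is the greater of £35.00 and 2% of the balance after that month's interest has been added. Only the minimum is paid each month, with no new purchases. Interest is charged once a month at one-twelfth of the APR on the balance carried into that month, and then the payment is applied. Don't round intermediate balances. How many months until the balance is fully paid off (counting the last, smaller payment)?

340 months

Monthly rate r = 17.2%/12 = 1.43333% = 0.0143333.
While 2% of the post-interest balance exceeds £35.00, each month B ← (B·(1+r))·(1 − 0.02), i.e. B shrinks by the factor (1+r)·0.98 = 0.99405.
This holds for months 1–254. Entering month 255 the balance is £1,722.62; 2% of the post-interest balance is now below £35.00, so the flat £35.00 minimum applies from here.
From month 255 a fixed £35.00 at rate r clears £1,722.62 in 86 more payments. Total: 254 + 86 = 340 months.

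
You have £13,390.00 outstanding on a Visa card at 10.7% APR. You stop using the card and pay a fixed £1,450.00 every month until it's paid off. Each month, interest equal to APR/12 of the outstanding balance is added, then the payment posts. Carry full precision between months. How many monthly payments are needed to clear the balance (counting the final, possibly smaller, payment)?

Monthly rate r = 10.7%/12 = 0.891667% = 0.00891667.
Recurrence: B ← B·(1+r) − £1,450.00.
Month 1: interest £119.39; balance after payment £12,059.39.
Month 2: interest £107.53; balance after payment £10,716.92.
Closed form: n = −ln(1 − rB₀/P)/ln(1+r) = −ln(0.91766)/ln(1.00892) ≈ 9.680, so the balance reaches zero during payment 10.

10 months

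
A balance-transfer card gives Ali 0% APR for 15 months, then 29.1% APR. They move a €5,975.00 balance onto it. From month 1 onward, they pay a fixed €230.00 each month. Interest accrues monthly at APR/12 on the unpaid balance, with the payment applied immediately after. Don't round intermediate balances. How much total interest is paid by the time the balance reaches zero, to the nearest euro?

Promo months 1–15 at r₀ = 0%/12 = 0; months 16+ at r₁ = 29.1%/12 = 0.02425.
After month 15 (no interest yet): B = €5,975.00 − 15·€230.00 = €2,525.00.
Then at r₁ with €230.00/mo: n₂ = −ln(1 − r₁·B/P)/ln(1+r₁) ≈ 12.92 → 13 more payments.
Total paid = 27·€230.00 + €211.60 = €6,421.60; interest = €6,421.60 − €5,975.00 = €446.60.

€447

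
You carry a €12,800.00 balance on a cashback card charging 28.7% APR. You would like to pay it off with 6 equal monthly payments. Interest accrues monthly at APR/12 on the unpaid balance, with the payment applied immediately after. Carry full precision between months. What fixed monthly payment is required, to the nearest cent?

Monthly rate r = 28.7%/12 = 2.39167% = 0.0239167.
Level-payment amortization: P = B₀·r / (1 − (1+r)^(−n)) = 12800.00·0.0239167 / (1 − 1.02392^(−6)).
Denominator 1 − (1+r)^(−6) = 0.132214625.
P = 306.133 / 0.132214625 ≈ 2315.43.

€2,315.43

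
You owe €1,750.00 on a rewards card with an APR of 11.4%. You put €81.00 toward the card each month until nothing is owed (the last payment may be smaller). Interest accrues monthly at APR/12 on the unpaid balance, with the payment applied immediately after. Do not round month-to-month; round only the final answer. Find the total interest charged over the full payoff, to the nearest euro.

€218

Monthly rate r = 11.4%/12 = 0.95% = 0.0095.
Payoff takes n = ⌈−ln(1 − rB₀/P)/ln(1+r)⌉ = ⌈24.296⌉ = 25 payments; the last is €24.07.
Total paid = 24·€81.00 + €24.07 = €1,968.07.
Total interest = total paid − principal = €1,968.07 − €1,750.00 = €218.07.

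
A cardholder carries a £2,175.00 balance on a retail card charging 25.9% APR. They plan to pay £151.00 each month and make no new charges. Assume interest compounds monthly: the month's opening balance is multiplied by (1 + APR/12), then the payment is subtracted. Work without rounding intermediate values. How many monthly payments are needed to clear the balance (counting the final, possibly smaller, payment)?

Monthly rate r = 25.9%/12 = 2.15833% = 0.0215833.
Recurrence: B ← B·(1+r) − £151.00.
Month 1: interest £46.94; balance after payment £2,070.94.
Month 2: interest £44.70; balance after payment £1,964.64.
Closed form: n = −ln(1 − rB₀/P)/ln(1+r) = −ln(0.68911)/ln(1.02158) ≈ 17.437, so the balance reaches zero during payment 18.

18 months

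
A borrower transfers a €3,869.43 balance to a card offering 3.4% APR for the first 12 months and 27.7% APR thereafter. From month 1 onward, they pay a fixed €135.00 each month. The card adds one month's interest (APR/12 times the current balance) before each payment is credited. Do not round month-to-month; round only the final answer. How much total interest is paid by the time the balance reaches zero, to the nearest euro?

€804

Promo months 1–12 at r₀ = 3.4%/12 = 0.00283333; months 13+ at r₁ = 27.7%/12 = 0.0230833.
After month 12: iterate B ← B·(1+r₀) − €135.00 for 12 months → €2,357.58.
Then at r₁ with €135.00/mo: n₂ = −ln(1 − r₁·B/P)/ln(1+r₁) ≈ 22.61 → 23 more payments.
Total paid = 34·€135.00 + €83.02 = €4,673.02; interest = €4,673.02 − €3,869.43 = €803.59.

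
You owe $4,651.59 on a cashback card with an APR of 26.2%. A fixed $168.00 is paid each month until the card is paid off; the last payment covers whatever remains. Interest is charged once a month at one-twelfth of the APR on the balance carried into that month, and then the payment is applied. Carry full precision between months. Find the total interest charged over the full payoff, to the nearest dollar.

$2,564

Monthly rate r = 26.2%/12 = 2.18333% = 0.0218333.
Payoff takes n = ⌈−ln(1 − rB₀/P)/ln(1+r)⌉ = ⌈42.950⌉ = 43 payments; the last is $159.76.
Total paid = 42·$168.00 + $159.76 = $7,215.76.
Total interest = total paid − principal = $7,215.76 − $4,651.59 = $2,564.17.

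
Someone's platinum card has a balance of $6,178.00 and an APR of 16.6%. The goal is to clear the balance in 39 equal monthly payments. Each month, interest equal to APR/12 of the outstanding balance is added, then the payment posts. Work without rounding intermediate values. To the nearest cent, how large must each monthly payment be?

$206.03

Monthly rate r = 16.6%/12 = 1.38333% = 0.0138333.
Level-payment amortization: P = B₀·r / (1 − (1+r)^(−n)) = 6178.00·0.0138333 / (1 − 1.01383^(−39)).
Denominator 1 − (1+r)^(−39) = 0.414800532.
P = 85.4623 / 0.414800532 ≈ 206.03.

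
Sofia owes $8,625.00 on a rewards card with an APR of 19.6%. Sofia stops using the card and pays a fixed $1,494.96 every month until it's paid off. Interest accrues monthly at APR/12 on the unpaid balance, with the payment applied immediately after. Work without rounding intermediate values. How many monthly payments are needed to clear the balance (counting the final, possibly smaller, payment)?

Monthly rate r = 19.6%/12 = 1.63333% = 0.0163333.
Recurrence: B ← B·(1+r) − $1,494.96.
Month 1: interest $140.88; balance after payment $7,270.91.
Month 2: interest $118.76; balance after payment $5,894.71.
Closed form: n = −ln(1 − rB₀/P)/ln(1+r) = −ln(0.90577)/ln(1.01633) ≈ 6.109, so the balance reaches zero during payment 7.

7 months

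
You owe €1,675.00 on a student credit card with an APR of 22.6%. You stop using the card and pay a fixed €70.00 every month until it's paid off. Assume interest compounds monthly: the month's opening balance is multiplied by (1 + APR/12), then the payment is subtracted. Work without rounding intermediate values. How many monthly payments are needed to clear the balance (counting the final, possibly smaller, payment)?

Monthly rate r = 22.6%/12 = 1.88333% = 0.0188333.
Recurrence: B ← B·(1+r) − €70.00.
Month 1: interest €31.55; balance after payment €1,636.55.
Month 2: interest €30.82; balance after payment €1,597.37.
Closed form: n = −ln(1 − rB₀/P)/ln(1+r) = −ln(0.54935)/ln(1.01883) ≈ 32.105, so the balance reaches zero during payment 33.

33 payments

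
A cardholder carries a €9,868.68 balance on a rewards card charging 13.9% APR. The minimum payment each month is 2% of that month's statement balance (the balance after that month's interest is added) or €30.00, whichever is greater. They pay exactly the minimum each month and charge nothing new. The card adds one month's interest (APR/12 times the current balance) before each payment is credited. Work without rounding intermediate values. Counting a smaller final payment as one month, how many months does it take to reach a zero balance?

Monthly rate r = 13.9%/12 = 1.15833% = 0.0115833.
While 2% of the post-interest balance exceeds €30.00, each month B ← (B·(1+r))·(1 − 0.02), i.e. B shrinks by the factor (1+r)·0.98 = 0.99135.
This holds for months 1–219. Entering month 220 the balance is €1,472.77; 2% of the post-interest balance is now below €30.00, so the flat €30.00 minimum applies from here.
From month 220 a fixed €30.00 at rate r clears €1,472.77 in 74 more payments. Total: 219 + 74 = 293 months.

293 months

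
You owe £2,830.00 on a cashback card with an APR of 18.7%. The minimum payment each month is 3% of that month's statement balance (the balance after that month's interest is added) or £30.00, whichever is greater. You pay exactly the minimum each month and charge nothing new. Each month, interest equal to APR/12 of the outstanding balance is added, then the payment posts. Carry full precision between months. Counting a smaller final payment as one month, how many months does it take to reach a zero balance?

Monthly rate r = 18.7%/12 = 1.55833% = 0.0155833.
While 3% of the post-interest balance exceeds £30.00, each month B ← (B·(1+r))·(1 − 0.03), i.e. B shrinks by the factor (1+r)·0.97 = 0.98512.
This holds for months 1–71. Entering month 72 the balance is £975.85; 3% of the post-interest balance is now below £30.00, so the flat £30.00 minimum applies from here.
From month 72 a fixed £30.00 at rate r clears £975.85 in 46 more payments. Total: 71 + 46 = 117 months.

117 months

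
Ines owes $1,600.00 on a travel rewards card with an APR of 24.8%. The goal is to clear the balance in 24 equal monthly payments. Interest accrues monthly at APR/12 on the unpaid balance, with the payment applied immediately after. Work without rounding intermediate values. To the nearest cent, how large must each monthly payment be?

Monthly rate r = 24.8%/12 = 2.06667% = 0.0206667.
Level-payment amortization: P = B₀·r / (1 − (1+r)^(−n)) = 1600.00·0.0206667 / (1 − 1.02067^(−24)).
Denominator 1 − (1+r)^(−24) = 0.387951778.
P = 33.0667 / 0.387951778 ≈ 85.23.

$85.23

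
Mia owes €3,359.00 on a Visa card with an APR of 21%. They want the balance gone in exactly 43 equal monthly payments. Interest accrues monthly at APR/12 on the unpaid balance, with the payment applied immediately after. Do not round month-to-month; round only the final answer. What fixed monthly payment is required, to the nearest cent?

Monthly rate r = 21%/12 = 1.75% = 0.0175.
Level-payment amortization: P = B₀·r / (1 − (1+r)^(−n)) = 3359.00·0.0175 / (1 − 1.0175^(−43)).
Denominator 1 − (1+r)^(−43) = 0.525736141.
P = 58.7825 / 0.525736141 ≈ 111.81.

€111.81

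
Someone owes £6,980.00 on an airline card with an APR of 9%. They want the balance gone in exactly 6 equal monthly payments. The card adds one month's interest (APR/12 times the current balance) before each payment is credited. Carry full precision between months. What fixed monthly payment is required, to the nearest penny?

£1,194.06

Monthly rate r = 9%/12 = 0.75% = 0.0075.
Level-payment amortization: P = B₀·r / (1 − (1+r)^(−n)) = 6980.00·0.0075 / (1 − 1.0075^(−6)).
Denominator 1 − (1+r)^(−6) = 0.0438419822.
P = 52.35 / 0.0438419822 ≈ 1194.06.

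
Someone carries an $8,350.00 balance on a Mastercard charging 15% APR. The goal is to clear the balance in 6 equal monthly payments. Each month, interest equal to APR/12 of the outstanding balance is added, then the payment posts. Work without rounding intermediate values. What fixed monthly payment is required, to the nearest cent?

$1,453.18

Monthly rate r = 15%/12 = 1.25% = 0.0125.
Level-payment amortization: P = B₀·r / (1 − (1+r)^(−n)) = 8350.00·0.0125 / (1 − 1.0125^(−6)).
Denominator 1 − (1+r)^(−6) = 0.071825124.
P = 104.375 / 0.071825124 ≈ 1453.18.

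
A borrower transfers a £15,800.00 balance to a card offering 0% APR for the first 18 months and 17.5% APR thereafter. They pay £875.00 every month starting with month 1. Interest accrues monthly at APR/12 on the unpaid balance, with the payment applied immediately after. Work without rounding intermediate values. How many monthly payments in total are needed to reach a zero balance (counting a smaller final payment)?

19 payments

Promo months 1–18 at r₀ = 0%/12 = 0; months 19+ at r₁ = 17.5%/12 = 0.0145833.
After month 18 (no interest yet): B = £15,800.00 − 18·£875.00 = £50.00.
Then at r₁ with £875.00/mo: n₂ = −ln(1 − r₁·B/P)/ln(1+r₁) ≈ 0.06 → 1 more payments.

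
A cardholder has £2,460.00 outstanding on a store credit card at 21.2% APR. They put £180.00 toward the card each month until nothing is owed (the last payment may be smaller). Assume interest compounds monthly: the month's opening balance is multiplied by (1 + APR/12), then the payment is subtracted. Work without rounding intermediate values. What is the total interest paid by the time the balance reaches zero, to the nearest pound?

Monthly rate r = 21.2%/12 = 1.76667% = 0.0176667.
Payoff takes n = ⌈−ln(1 − rB₀/P)/ln(1+r)⌉ = ⌈15.780⌉ = 16 payments; the last is £140.60.
Total paid = 15·£180.00 + £140.60 = £2,840.60.
Total interest = total paid − principal = £2,840.60 − £2,460.00 = £380.60.

£381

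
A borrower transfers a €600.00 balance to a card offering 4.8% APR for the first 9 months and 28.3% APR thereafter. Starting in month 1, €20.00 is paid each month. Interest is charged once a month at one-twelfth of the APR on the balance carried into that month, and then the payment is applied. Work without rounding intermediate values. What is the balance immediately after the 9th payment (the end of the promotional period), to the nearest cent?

€439.04

Promo months 1–9 at r₀ = 4.8%/12 = 0.004; months 10+ at r₁ = 28.3%/12 = 0.0235833.
After month 9: iterate B ← B·(1+r₀) − €20.00 for 9 months → €439.04.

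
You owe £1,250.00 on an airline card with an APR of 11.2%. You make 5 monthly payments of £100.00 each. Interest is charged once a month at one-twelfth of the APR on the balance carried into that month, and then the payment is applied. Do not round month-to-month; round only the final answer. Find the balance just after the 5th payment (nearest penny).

£800.01

Monthly rate r = 11.2%/12 = 0.933333% = 0.00933333.
Each month: B ← B·(1+r) − £100.00.
Month 1: interest £11.67; balance after payment £1,161.67.
Month 2: interest £10.84; balance after payment £1,072.51.
Month 3: interest £10.01; balance after payment £982.52.
Month 4: interest £9.17; balance after payment £891.69.
Month 5: interest £8.32; balance after payment £800.01.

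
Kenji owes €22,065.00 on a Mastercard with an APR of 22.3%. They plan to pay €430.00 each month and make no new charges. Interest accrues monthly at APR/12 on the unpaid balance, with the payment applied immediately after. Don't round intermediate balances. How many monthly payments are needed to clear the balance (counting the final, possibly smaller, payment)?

167 months

Monthly rate r = 22.3%/12 = 1.85833% = 0.0185833.
Recurrence: B ← B·(1+r) − €430.00.
Month 1: interest €410.04; balance after payment €22,045.04.
Month 2: interest €409.67; balance after payment €22,024.71.
Closed form: n = −ln(1 − rB₀/P)/ln(1+r) = −ln(0.046416)/ln(1.01858) ≈ 166.738, so the balance reaches zero during payment 167.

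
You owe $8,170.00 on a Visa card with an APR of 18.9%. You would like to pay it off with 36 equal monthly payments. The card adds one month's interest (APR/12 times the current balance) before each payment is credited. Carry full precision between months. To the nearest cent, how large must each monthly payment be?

$299.07

Monthly rate r = 18.9%/12 = 1.575% = 0.01575.
Level-payment amortization: P = B₀·r / (1 − (1+r)^(−n)) = 8170.00·0.01575 / (1 − 1.01575^(−36)).
Denominator 1 − (1+r)^(−36) = 0.430263447.
P = 128.678 / 0.430263447 ≈ 299.07.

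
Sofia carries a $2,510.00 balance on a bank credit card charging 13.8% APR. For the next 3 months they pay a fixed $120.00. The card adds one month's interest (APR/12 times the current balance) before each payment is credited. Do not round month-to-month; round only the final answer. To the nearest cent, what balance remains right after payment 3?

$2,233.44

Monthly rate r = 13.8%/12 = 1.15% = 0.0115.
Each month: B ← B·(1+r) − $120.00.
Month 1: interest $28.86; balance after payment $2,418.86.
Month 2: interest $27.82; balance after payment $2,326.68.
Month 3: interest $26.76; balance after payment $2,233.44.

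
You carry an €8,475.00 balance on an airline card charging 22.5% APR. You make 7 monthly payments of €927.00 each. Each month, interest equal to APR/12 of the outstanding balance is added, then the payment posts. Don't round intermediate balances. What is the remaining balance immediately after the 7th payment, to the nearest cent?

Monthly rate r = 22.5%/12 = 1.875% = 0.01875.
Each month: B ← B·(1+r) − €927.00.
Month 1: interest €158.91; balance after payment €7,706.91.
Month 2: interest €144.50; balance after payment €6,924.41.
Month 3: interest €129.83; balance after payment €6,127.24.
Month 4: interest €114.89; balance after payment €5,315.13.
Month 5: interest €99.66; balance after payment €4,487.79.
Month 6: interest €84.15; balance after payment €3,644.93.
Month 7: interest €68.34; balance after payment €2,786.28.

€2,786.28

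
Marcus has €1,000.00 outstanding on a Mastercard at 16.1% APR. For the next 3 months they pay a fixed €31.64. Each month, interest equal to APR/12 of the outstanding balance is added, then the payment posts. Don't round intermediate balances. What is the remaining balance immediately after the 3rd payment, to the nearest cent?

€944.59

Monthly rate r = 16.1%/12 = 1.34167% = 0.0134167.
Each month: B ← B·(1+r) − €31.64.
Month 1: interest €13.42; balance after payment €981.78.
Month 2: interest €13.17; balance after payment €963.31.
Month 3: interest €12.92; balance after payment €944.59.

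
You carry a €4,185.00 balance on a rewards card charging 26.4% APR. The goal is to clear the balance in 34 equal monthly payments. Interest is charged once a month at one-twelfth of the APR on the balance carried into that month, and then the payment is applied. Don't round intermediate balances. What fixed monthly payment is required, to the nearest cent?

€176.10

Monthly rate r = 26.4%/12 = 2.2% = 0.022.
Level-payment amortization: P = B₀·r / (1 − (1+r)^(−n)) = 4185.00·0.022 / (1 − 1.022^(−34)).
Denominator 1 − (1+r)^(−34) = 0.522833943.
P = 92.07 / 0.522833943 ≈ 176.10.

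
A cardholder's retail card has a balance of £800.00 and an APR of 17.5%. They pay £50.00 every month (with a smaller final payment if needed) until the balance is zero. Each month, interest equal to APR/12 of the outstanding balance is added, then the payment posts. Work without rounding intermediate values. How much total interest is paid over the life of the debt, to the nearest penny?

£117.69

Monthly rate r = 17.5%/12 = 1.45833% = 0.0145833.
Payoff takes n = ⌈−ln(1 − rB₀/P)/ln(1+r)⌉ = ⌈18.352⌉ = 19 payments; the last is £17.69.
Total paid = 18·£50.00 + £17.69 = £917.69.
Total interest = total paid − principal = £917.69 − £800.00 = £117.69.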